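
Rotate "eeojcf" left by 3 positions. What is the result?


Input: "eeojcf", rotate left by 3
First 3 characters: "eeo"
Remaining characters: "jcf"
Concatenate remaining + first: "jcf" + "eeo" = "jcfeeo"

jcfeeo


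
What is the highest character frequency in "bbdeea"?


Input: bbdeea
Character counts:
  'a': 1
  'b': 2
  'd': 1
  'e': 2
Maximum frequency: 2

2


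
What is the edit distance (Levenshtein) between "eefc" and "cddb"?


Computing edit distance: "eefc" -> "cddb"
DP table:
           c    d    d    b
      0    1    2    3    4
  e   1    1    2    3    4
  e   2    2    2    3    4
  f   3    3    3    3    4
  c   4    3    4    4    4
Edit distance = dp[4][4] = 4

4


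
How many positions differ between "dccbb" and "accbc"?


Comparing "dccbb" and "accbc" position by position:
  Position 0: 'd' vs 'a' => DIFFER
  Position 1: 'c' vs 'c' => same
  Position 2: 'c' vs 'c' => same
  Position 3: 'b' vs 'b' => same
  Position 4: 'b' vs 'c' => DIFFER
Positions that differ: 2

2


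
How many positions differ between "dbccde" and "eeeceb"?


Comparing "dbccde" and "eeeceb" position by position:
  Position 0: 'd' vs 'e' => DIFFER
  Position 1: 'b' vs 'e' => DIFFER
  Position 2: 'c' vs 'e' => DIFFER
  Position 3: 'c' vs 'c' => same
  Position 4: 'd' vs 'e' => DIFFER
  Position 5: 'e' vs 'b' => DIFFER
Positions that differ: 5

5


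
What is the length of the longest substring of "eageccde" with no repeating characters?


Input: "eageccde"
Sliding window (track last position of each char):
  Position 0 ('e'): window [0,0] length 1 -- new best
  Position 1 ('a'): window [0,1] length 2 -- new best
  Position 2 ('g'): window [0,2] length 3 -- new best
  Position 3 ('e'): repeat (last at 0), move window start to 1
  Position 3 ('e'): window [1,3] length 3
  Position 4 ('c'): window [1,4] length 4 -- new best
  Position 5 ('c'): repeat (last at 4), move window start to 5
  Position 5 ('c'): window [5,5] length 1
  Position 6 ('d'): window [5,6] length 2
  Position 7 ('e'): window [5,7] length 3
Longest substring with no repeats: "agec" with length 4

4


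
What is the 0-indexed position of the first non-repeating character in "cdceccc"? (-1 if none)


Input: cdceccc
Character frequencies:
  'c': 5
  'd': 1
  'e': 1
Scanning left to right for freq == 1:
  Position 0 ('c'): freq=5, skip
  Position 1 ('d'): unique! => answer = 1

1


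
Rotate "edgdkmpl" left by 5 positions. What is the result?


Input: "edgdkmpl", rotate left by 5
First 5 characters: "edgdk"
Remaining characters: "mpl"
Concatenate remaining + first: "mpl" + "edgdk" = "mpledgdk"

mpledgdk


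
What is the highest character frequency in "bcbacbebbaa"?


Input: bcbacbebbaa
Character counts:
  'a': 3
  'b': 5
  'c': 2
  'e': 1
Maximum frequency: 5

5


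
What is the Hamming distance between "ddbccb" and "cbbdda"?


Comparing "ddbccb" and "cbbdda" position by position:
  Position 0: 'd' vs 'c' => differ
  Position 1: 'd' vs 'b' => differ
  Position 2: 'b' vs 'b' => same
  Position 3: 'c' vs 'd' => differ
  Position 4: 'c' vs 'd' => differ
  Position 5: 'b' vs 'a' => differ
Total differences (Hamming distance): 5

5


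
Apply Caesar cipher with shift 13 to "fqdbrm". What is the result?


Caesar cipher: shift "fqdbrm" by 13
  'f' (pos 5) + 13 = pos 18 = 's'
  'q' (pos 16) + 13 = pos 3 = 'd'
  'd' (pos 3) + 13 = pos 16 = 'q'
  'b' (pos 1) + 13 = pos 14 = 'o'
  'r' (pos 17) + 13 = pos 4 = 'e'
  'm' (pos 12) + 13 = pos 25 = 'z'
Result: sdqoez

sdqoez


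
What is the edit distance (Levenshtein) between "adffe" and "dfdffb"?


Computing edit distance: "adffe" -> "dfdffb"
DP table:
           d    f    d    f    f    b
      0    1    2    3    4    5    6
  a   1    1    2    3    4    5    6
  d   2    1    2    2    3    4    5
  f   3    2    1    2    2    3    4
  f   4    3    2    2    2    2    3
  e   5    4    3    3    3    3    3
Edit distance = dp[5][6] = 3

3


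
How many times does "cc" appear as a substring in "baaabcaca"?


Searching for "cc" in "baaabcaca"
Scanning each position:
  Position 0: "ba" => no
  Position 1: "aa" => no
  Position 2: "aa" => no
  Position 3: "ab" => no
  Position 4: "bc" => no
  Position 5: "ca" => no
  Position 6: "ac" => no
  Position 7: "ca" => no
Total occurrences: 0

0


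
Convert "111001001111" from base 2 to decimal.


Input: "111001001111" in base 2
Positional expansion:
  Digit '1' (value 1) x 2^11 = 2048
  Digit '1' (value 1) x 2^10 = 1024
  Digit '1' (value 1) x 2^9 = 512
  Digit '0' (value 0) x 2^8 = 0
  Digit '0' (value 0) x 2^7 = 0
  Digit '1' (value 1) x 2^6 = 64
  Digit '0' (value 0) x 2^5 = 0
  Digit '0' (value 0) x 2^4 = 0
  Digit '1' (value 1) x 2^3 = 8
  Digit '1' (value 1) x 2^2 = 4
  Digit '1' (value 1) x 2^1 = 2
  Digit '1' (value 1) x 2^0 = 1
Sum = 3663

3663


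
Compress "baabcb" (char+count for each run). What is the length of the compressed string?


Input: baabcb
Runs:
  'b' x 1 => "b1"
  'a' x 2 => "a2"
  'b' x 1 => "b1"
  'c' x 1 => "c1"
  'b' x 1 => "b1"
Compressed: "b1a2b1c1b1"
Compressed length: 10

10


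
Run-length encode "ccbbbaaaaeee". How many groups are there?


Input: ccbbbaaaaeee
Scanning for consecutive runs:
  Group 1: 'c' x 2 (positions 0-1)
  Group 2: 'b' x 3 (positions 2-4)
  Group 3: 'a' x 4 (positions 5-8)
  Group 4: 'e' x 3 (positions 9-11)
Total groups: 4

4


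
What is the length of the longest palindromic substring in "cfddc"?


Input: "cfddc"
Checking substrings for palindromes:
  [2:4] "dd" (len 2) => palindrome
Longest palindromic substring: "dd" with length 2

2


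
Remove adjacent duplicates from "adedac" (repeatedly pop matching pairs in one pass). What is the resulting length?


Input: adedac
Stack-based adjacent duplicate removal:
  Read 'a': push. Stack: a
  Read 'd': push. Stack: ad
  Read 'e': push. Stack: ade
  Read 'd': push. Stack: aded
  Read 'a': push. Stack: adeda
  Read 'c': push. Stack: adedac
Final stack: "adedac" (length 6)

6


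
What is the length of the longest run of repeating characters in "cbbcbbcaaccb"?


Input: "cbbcbbcaaccb"
Scanning for longest run:
  Position 1 ('b'): new char, reset run to 1
  Position 2 ('b'): continues run of 'b', length=2
  Position 3 ('c'): new char, reset run to 1
  Position 4 ('b'): new char, reset run to 1
  Position 5 ('b'): continues run of 'b', length=2
  Position 6 ('c'): new char, reset run to 1
  Position 7 ('a'): new char, reset run to 1
  Position 8 ('a'): continues run of 'a', length=2
  Position 9 ('c'): new char, reset run to 1
  Position 10 ('c'): continues run of 'c', length=2
  Position 11 ('b'): new char, reset run to 1
Longest run: 'b' with length 2

2


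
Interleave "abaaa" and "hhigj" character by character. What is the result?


Interleaving "abaaa" and "hhigj":
  Position 0: 'a' from first, 'h' from second => "ah"
  Position 1: 'b' from first, 'h' from second => "bh"
  Position 2: 'a' from first, 'i' from second => "ai"
  Position 3: 'a' from first, 'g' from second => "ag"
  Position 4: 'a' from first, 'j' from second => "aj"
Result: ahbhaiagaj

ahbhaiagaj


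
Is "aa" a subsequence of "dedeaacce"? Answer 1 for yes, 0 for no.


Check if "aa" is a subsequence of "dedeaacce"
Greedy scan:
  Position 0 ('d'): no match needed
  Position 1 ('e'): no match needed
  Position 2 ('d'): no match needed
  Position 3 ('e'): no match needed
  Position 4 ('a'): matches sub[0] = 'a'
  Position 5 ('a'): matches sub[1] = 'a'
  Position 6 ('c'): no match needed
  Position 7 ('c'): no match needed
  Position 8 ('e'): no match needed
All 2 characters matched => is a subsequence

1


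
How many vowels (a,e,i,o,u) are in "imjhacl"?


Input: imjhacl
Checking each character:
  'i' at position 0: vowel (running total: 1)
  'm' at position 1: consonant
  'j' at position 2: consonant
  'h' at position 3: consonant
  'a' at position 4: vowel (running total: 2)
  'c' at position 5: consonant
  'l' at position 6: consonant
Total vowels: 2

2


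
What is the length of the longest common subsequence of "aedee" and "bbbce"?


LCS of "aedee" and "bbbce"
DP table:
           b    b    b    c    e
      0    0    0    0    0    0
  a   0    0    0    0    0    0
  e   0    0    0    0    0    1
  d   0    0    0    0    0    1
  e   0    0    0    0    0    1
  e   0    0    0    0    0    1
LCS length = dp[5][5] = 1

1


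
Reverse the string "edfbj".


Input: edfbj
Reading characters right to left:
  Position 4: 'j'
  Position 3: 'b'
  Position 2: 'f'
  Position 1: 'd'
  Position 0: 'e'
Reversed: jbfde

jbfde


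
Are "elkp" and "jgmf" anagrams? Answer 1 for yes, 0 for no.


Strings: "elkp", "jgmf"
Sorted first:  eklp
Sorted second: fgjm
Differ at position 0: 'e' vs 'f' => not anagrams

0


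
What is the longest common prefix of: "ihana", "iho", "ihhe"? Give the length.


Words: ihana, iho, ihhe
  Position 0: all 'i' => match
  Position 1: all 'h' => match
  Position 2: ('a', 'o', 'h') => mismatch, stop
LCP = "ih" (length 2)

2


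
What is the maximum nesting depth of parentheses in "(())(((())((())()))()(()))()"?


Input: "(())(((())((())()))()(()))()"
Tracking depth:
  Position 0 '(': depth becomes 1
  Position 1 '(': depth becomes 2
  Position 2 ')': depth becomes 1
  Position 3 ')': depth becomes 0
  Position 4 '(': depth becomes 1
  Position 5 '(': depth becomes 2
  Position 6 '(': depth becomes 3
  Position 7 '(': depth becomes 4
  Position 8 ')': depth becomes 3
  Position 9 ')': depth becomes 2
  Position 10 '(': depth becomes 3
  Position 11 '(': depth becomes 4
  Position 12 '(': depth becomes 5
  Position 13 ')': depth becomes 4
  Position 14 ')': depth becomes 3
  Position 15 '(': depth becomes 4
  Position 16 ')': depth becomes 3
  Position 17 ')': depth becomes 2
  Position 18 ')': depth becomes 1
  Position 19 '(': depth becomes 2
  Position 20 ')': depth becomes 1
  Position 21 '(': depth becomes 2
  Position 22 '(': depth becomes 3
  Position 23 ')': depth becomes 2
  Position 24 ')': depth becomes 1
  Position 25 ')': depth becomes 0
  Position 26 '(': depth becomes 1
  Position 27 ')': depth becomes 0
Maximum depth reached: 5

5


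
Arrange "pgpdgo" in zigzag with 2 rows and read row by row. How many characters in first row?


Zigzag "pgpdgo" into 2 rows:
Placing characters:
  'p' => row 0
  'g' => row 1
  'p' => row 0
  'd' => row 1
  'g' => row 0
  'o' => row 1
Rows:
  Row 0: "ppg"
  Row 1: "gdo"
First row length: 3

3


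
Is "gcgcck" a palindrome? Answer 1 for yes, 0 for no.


Input: gcgcck
Reversed: kccgcg
  Compare pos 0 ('g') with pos 5 ('k'): MISMATCH
  Compare pos 1 ('c') with pos 4 ('c'): match
  Compare pos 2 ('g') with pos 3 ('c'): MISMATCH
Result: not a palindrome

0


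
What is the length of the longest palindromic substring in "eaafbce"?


Input: "eaafbce"
Checking substrings for palindromes:
  [1:3] "aa" (len 2) => palindrome
Longest palindromic substring: "aa" with length 2

2


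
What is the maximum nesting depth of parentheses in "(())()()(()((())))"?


Input: "(())()()(()((())))"
Tracking depth:
  Position 0 '(': depth becomes 1
  Position 1 '(': depth becomes 2
  Position 2 ')': depth becomes 1
  Position 3 ')': depth becomes 0
  Position 4 '(': depth becomes 1
  Position 5 ')': depth becomes 0
  Position 6 '(': depth becomes 1
  Position 7 ')': depth becomes 0
  Position 8 '(': depth becomes 1
  Position 9 '(': depth becomes 2
  Position 10 ')': depth becomes 1
  Position 11 '(': depth becomes 2
  Position 12 '(': depth becomes 3
  Position 13 '(': depth becomes 4
  Position 14 ')': depth becomes 3
  Position 15 ')': depth becomes 2
  Position 16 ')': depth becomes 1
  Position 17 ')': depth becomes 0
Maximum depth reached: 4

4


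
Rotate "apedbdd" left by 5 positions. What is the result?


Input: "apedbdd", rotate left by 5
First 5 characters: "apedb"
Remaining characters: "dd"
Concatenate remaining + first: "dd" + "apedb" = "ddapedb"

ddapedb


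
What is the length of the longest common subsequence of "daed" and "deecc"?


LCS of "daed" and "deecc"
DP table:
           d    e    e    c    c
      0    0    0    0    0    0
  d   0    1    1    1    1    1
  a   0    1    1    1    1    1
  e   0    1    2    2    2    2
  d   0    1    2    2    2    2
LCS length = dp[4][5] = 2

2


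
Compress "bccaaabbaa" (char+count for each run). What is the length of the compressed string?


Input: bccaaabbaa
Runs:
  'b' x 1 => "b1"
  'c' x 2 => "c2"
  'a' x 3 => "a3"
  'b' x 2 => "b2"
  'a' x 2 => "a2"
Compressed: "b1c2a3b2a2"
Compressed length: 10

10


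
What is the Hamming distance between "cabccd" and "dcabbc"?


Comparing "cabccd" and "dcabbc" position by position:
  Position 0: 'c' vs 'd' => differ
  Position 1: 'a' vs 'c' => differ
  Position 2: 'b' vs 'a' => differ
  Position 3: 'c' vs 'b' => differ
  Position 4: 'c' vs 'b' => differ
  Position 5: 'd' vs 'c' => differ
Total differences (Hamming distance): 6

6


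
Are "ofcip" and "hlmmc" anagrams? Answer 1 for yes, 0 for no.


Strings: "ofcip", "hlmmc"
Sorted first:  cfiop
Sorted second: chlmm
Differ at position 1: 'f' vs 'h' => not anagrams

0


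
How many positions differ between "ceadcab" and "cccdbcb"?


Comparing "ceadcab" and "cccdbcb" position by position:
  Position 0: 'c' vs 'c' => same
  Position 1: 'e' vs 'c' => DIFFER
  Position 2: 'a' vs 'c' => DIFFER
  Position 3: 'd' vs 'd' => same
  Position 4: 'c' vs 'b' => DIFFER
  Position 5: 'a' vs 'c' => DIFFER
  Position 6: 'b' vs 'b' => same
Positions that differ: 4

4


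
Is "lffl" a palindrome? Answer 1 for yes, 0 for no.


Input: lffl
Reversed: lffl
  Compare pos 0 ('l') with pos 3 ('l'): match
  Compare pos 1 ('f') with pos 2 ('f'): match
Result: palindrome

1


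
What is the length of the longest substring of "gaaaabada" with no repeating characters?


Input: "gaaaabada"
Sliding window (track last position of each char):
  Position 0 ('g'): window [0,0] length 1 -- new best
  Position 1 ('a'): window [0,1] length 2 -- new best
  Position 2 ('a'): repeat (last at 1), move window start to 2
  Position 2 ('a'): window [2,2] length 1
  Position 3 ('a'): repeat (last at 2), move window start to 3
  Position 3 ('a'): window [3,3] length 1
  Position 4 ('a'): repeat (last at 3), move window start to 4
  Position 4 ('a'): window [4,4] length 1
  Position 5 ('b'): window [4,5] length 2
  Position 6 ('a'): repeat (last at 4), move window start to 5
  Position 6 ('a'): window [5,6] length 2
  Position 7 ('d'): window [5,7] length 3 -- new best
  Position 8 ('a'): repeat (last at 6), move window start to 7
  Position 8 ('a'): window [7,8] length 2
Longest substring with no repeats: "bad" with length 3

3


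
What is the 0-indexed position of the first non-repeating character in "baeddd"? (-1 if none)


Input: baeddd
Character frequencies:
  'a': 1
  'b': 1
  'd': 3
  'e': 1
Scanning left to right for freq == 1:
  Position 0 ('b'): unique! => answer = 0

0


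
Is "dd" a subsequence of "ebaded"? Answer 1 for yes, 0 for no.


Check if "dd" is a subsequence of "ebaded"
Greedy scan:
  Position 0 ('e'): no match needed
  Position 1 ('b'): no match needed
  Position 2 ('a'): no match needed
  Position 3 ('d'): matches sub[0] = 'd'
  Position 4 ('e'): no match needed
  Position 5 ('d'): matches sub[1] = 'd'
All 2 characters matched => is a subsequence

1


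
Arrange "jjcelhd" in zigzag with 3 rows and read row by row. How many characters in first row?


Zigzag "jjcelhd" into 3 rows:
Placing characters:
  'j' => row 0
  'j' => row 1
  'c' => row 2
  'e' => row 1
  'l' => row 0
  'h' => row 1
  'd' => row 2
Rows:
  Row 0: "jl"
  Row 1: "jeh"
  Row 2: "cd"
First row length: 2

2


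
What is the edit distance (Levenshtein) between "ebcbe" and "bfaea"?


Computing edit distance: "ebcbe" -> "bfaea"
DP table:
           b    f    a    e    a
      0    1    2    3    4    5
  e   1    1    2    3    3    4
  b   2    1    2    3    4    4
  c   3    2    2    3    4    5
  b   4    3    3    3    4    5
  e   5    4    4    4    3    4
Edit distance = dp[5][5] = 4

4


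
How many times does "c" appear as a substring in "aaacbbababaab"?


Searching for "c" in "aaacbbababaab"
Scanning each position:
  Position 0: "a" => no
  Position 1: "a" => no
  Position 2: "a" => no
  Position 3: "c" => MATCH
  Position 4: "b" => no
  Position 5: "b" => no
  Position 6: "a" => no
  Position 7: "b" => no
  Position 8: "a" => no
  Position 9: "b" => no
  Position 10: "a" => no
  Position 11: "a" => no
  Position 12: "b" => no
Total occurrences: 1

1


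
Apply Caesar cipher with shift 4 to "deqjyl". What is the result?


Caesar cipher: shift "deqjyl" by 4
  'd' (pos 3) + 4 = pos 7 = 'h'
  'e' (pos 4) + 4 = pos 8 = 'i'
  'q' (pos 16) + 4 = pos 20 = 'u'
  'j' (pos 9) + 4 = pos 13 = 'n'
  'y' (pos 24) + 4 = pos 2 = 'c'
  'l' (pos 11) + 4 = pos 15 = 'p'
Result: hiuncp

hiuncp


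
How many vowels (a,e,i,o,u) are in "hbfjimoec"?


Input: hbfjimoec
Checking each character:
  'h' at position 0: consonant
  'b' at position 1: consonant
  'f' at position 2: consonant
  'j' at position 3: consonant
  'i' at position 4: vowel (running total: 1)
  'm' at position 5: consonant
  'o' at position 6: vowel (running total: 2)
  'e' at position 7: vowel (running total: 3)
  'c' at position 8: consonant
Total vowels: 3

3


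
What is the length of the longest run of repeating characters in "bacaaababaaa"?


Input: "bacaaababaaa"
Scanning for longest run:
  Position 1 ('a'): new char, reset run to 1
  Position 2 ('c'): new char, reset run to 1
  Position 3 ('a'): new char, reset run to 1
  Position 4 ('a'): continues run of 'a', length=2
  Position 5 ('a'): continues run of 'a', length=3
  Position 6 ('b'): new char, reset run to 1
  Position 7 ('a'): new char, reset run to 1
  Position 8 ('b'): new char, reset run to 1
  Position 9 ('a'): new char, reset run to 1
  Position 10 ('a'): continues run of 'a', length=2
  Position 11 ('a'): continues run of 'a', length=3
Longest run: 'a' with length 3

3


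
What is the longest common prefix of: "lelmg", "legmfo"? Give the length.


Words: lelmg, legmfo
  Position 0: all 'l' => match
  Position 1: all 'e' => match
  Position 2: ('l', 'g') => mismatch, stop
LCP = "le" (length 2)

2


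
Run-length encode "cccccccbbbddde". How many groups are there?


Input: cccccccbbbddde
Scanning for consecutive runs:
  Group 1: 'c' x 7 (positions 0-6)
  Group 2: 'b' x 3 (positions 7-9)
  Group 3: 'd' x 3 (positions 10-12)
  Group 4: 'e' x 1 (positions 13-13)
Total groups: 4

4


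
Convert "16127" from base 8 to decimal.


Input: "16127" in base 8
Positional expansion:
  Digit '1' (value 1) x 8^4 = 4096
  Digit '6' (value 6) x 8^3 = 3072
  Digit '1' (value 1) x 8^2 = 64
  Digit '2' (value 2) x 8^1 = 16
  Digit '7' (value 7) x 8^0 = 7
Sum = 7255

7255


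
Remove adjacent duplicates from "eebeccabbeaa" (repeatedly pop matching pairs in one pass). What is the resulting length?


Input: eebeccabbeaa
Stack-based adjacent duplicate removal:
  Read 'e': push. Stack: e
  Read 'e': matches stack top 'e' => pop. Stack: (empty)
  Read 'b': push. Stack: b
  Read 'e': push. Stack: be
  Read 'c': push. Stack: bec
  Read 'c': matches stack top 'c' => pop. Stack: be
  Read 'a': push. Stack: bea
  Read 'b': push. Stack: beab
  Read 'b': matches stack top 'b' => pop. Stack: bea
  Read 'e': push. Stack: beae
  Read 'a': push. Stack: beaea
  Read 'a': matches stack top 'a' => pop. Stack: beae
Final stack: "beae" (length 4)

4


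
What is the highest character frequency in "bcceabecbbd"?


Input: bcceabecbbd
Character counts:
  'a': 1
  'b': 4
  'c': 3
  'd': 1
  'e': 2
Maximum frequency: 4

4


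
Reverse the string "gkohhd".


Input: gkohhd
Reading characters right to left:
  Position 5: 'd'
  Position 4: 'h'
  Position 3: 'h'
  Position 2: 'o'
  Position 1: 'k'
  Position 0: 'g'
Reversed: dhhokg

dhhokg


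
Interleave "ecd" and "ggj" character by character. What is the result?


Interleaving "ecd" and "ggj":
  Position 0: 'e' from first, 'g' from second => "eg"
  Position 1: 'c' from first, 'g' from second => "cg"
  Position 2: 'd' from first, 'j' from second => "dj"
Result: egcgdj

egcgdj


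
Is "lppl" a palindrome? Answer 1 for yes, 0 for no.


Input: lppl
Reversed: lppl
  Compare pos 0 ('l') with pos 3 ('l'): match
  Compare pos 1 ('p') with pos 2 ('p'): match
Result: palindrome

1


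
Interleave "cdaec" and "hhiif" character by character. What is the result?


Interleaving "cdaec" and "hhiif":
  Position 0: 'c' from first, 'h' from second => "ch"
  Position 1: 'd' from first, 'h' from second => "dh"
  Position 2: 'a' from first, 'i' from second => "ai"
  Position 3: 'e' from first, 'i' from second => "ei"
  Position 4: 'c' from first, 'f' from second => "cf"
Result: chdhaieicf

chdhaieicf


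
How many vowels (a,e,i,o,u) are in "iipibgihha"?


Input: iipibgihha
Checking each character:
  'i' at position 0: vowel (running total: 1)
  'i' at position 1: vowel (running total: 2)
  'p' at position 2: consonant
  'i' at position 3: vowel (running total: 3)
  'b' at position 4: consonant
  'g' at position 5: consonant
  'i' at position 6: vowel (running total: 4)
  'h' at position 7: consonant
  'h' at position 8: consonant
  'a' at position 9: vowel (running total: 5)
Total vowels: 5

5


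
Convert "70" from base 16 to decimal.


Input: "70" in base 16
Positional expansion:
  Digit '7' (value 7) x 16^1 = 112
  Digit '0' (value 0) x 16^0 = 0
Sum = 112

112


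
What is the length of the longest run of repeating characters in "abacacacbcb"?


Input: "abacacacbcb"
Scanning for longest run:
  Position 1 ('b'): new char, reset run to 1
  Position 2 ('a'): new char, reset run to 1
  Position 3 ('c'): new char, reset run to 1
  Position 4 ('a'): new char, reset run to 1
  Position 5 ('c'): new char, reset run to 1
  Position 6 ('a'): new char, reset run to 1
  Position 7 ('c'): new char, reset run to 1
  Position 8 ('b'): new char, reset run to 1
  Position 9 ('c'): new char, reset run to 1
  Position 10 ('b'): new char, reset run to 1
Longest run: 'a' with length 1

1


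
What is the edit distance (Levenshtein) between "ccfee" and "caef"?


Computing edit distance: "ccfee" -> "caef"
DP table:
           c    a    e    f
      0    1    2    3    4
  c   1    0    1    2    3
  c   2    1    1    2    3
  f   3    2    2    2    2
  e   4    3    3    2    3
  e   5    4    4    3    3
Edit distance = dp[5][4] = 3

3


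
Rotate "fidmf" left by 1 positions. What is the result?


Input: "fidmf", rotate left by 1
First 1 characters: "f"
Remaining characters: "idmf"
Concatenate remaining + first: "idmf" + "f" = "idmff"

idmff


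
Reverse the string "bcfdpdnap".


Input: bcfdpdnap
Reading characters right to left:
  Position 8: 'p'
  Position 7: 'a'
  Position 6: 'n'
  Position 5: 'd'
  Position 4: 'p'
  Position 3: 'd'
  Position 2: 'f'
  Position 1: 'c'
  Position 0: 'b'
Reversed: pandpdfcb

pandpdfcb


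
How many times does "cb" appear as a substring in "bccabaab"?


Searching for "cb" in "bccabaab"
Scanning each position:
  Position 0: "bc" => no
  Position 1: "cc" => no
  Position 2: "ca" => no
  Position 3: "ab" => no
  Position 4: "ba" => no
  Position 5: "aa" => no
  Position 6: "ab" => no
Total occurrences: 0

0


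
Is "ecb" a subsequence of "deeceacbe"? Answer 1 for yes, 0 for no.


Check if "ecb" is a subsequence of "deeceacbe"
Greedy scan:
  Position 0 ('d'): no match needed
  Position 1 ('e'): matches sub[0] = 'e'
  Position 2 ('e'): no match needed
  Position 3 ('c'): matches sub[1] = 'c'
  Position 4 ('e'): no match needed
  Position 5 ('a'): no match needed
  Position 6 ('c'): no match needed
  Position 7 ('b'): matches sub[2] = 'b'
  Position 8 ('e'): no match needed
All 3 characters matched => is a subsequence

1


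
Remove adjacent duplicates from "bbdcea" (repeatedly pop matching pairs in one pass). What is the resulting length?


Input: bbdcea
Stack-based adjacent duplicate removal:
  Read 'b': push. Stack: b
  Read 'b': matches stack top 'b' => pop. Stack: (empty)
  Read 'd': push. Stack: d
  Read 'c': push. Stack: dc
  Read 'e': push. Stack: dce
  Read 'a': push. Stack: dcea
Final stack: "dcea" (length 4)

4


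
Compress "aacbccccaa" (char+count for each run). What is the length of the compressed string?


Input: aacbccccaa
Runs:
  'a' x 2 => "a2"
  'c' x 1 => "c1"
  'b' x 1 => "b1"
  'c' x 4 => "c4"
  'a' x 2 => "a2"
Compressed: "a2c1b1c4a2"
Compressed length: 10

10


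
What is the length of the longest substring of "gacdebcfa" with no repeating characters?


Input: "gacdebcfa"
Sliding window (track last position of each char):
  Position 0 ('g'): window [0,0] length 1 -- new best
  Position 1 ('a'): window [0,1] length 2 -- new best
  Position 2 ('c'): window [0,2] length 3 -- new best
  Position 3 ('d'): window [0,3] length 4 -- new best
  Position 4 ('e'): window [0,4] length 5 -- new best
  Position 5 ('b'): window [0,5] length 6 -- new best
  Position 6 ('c'): repeat (last at 2), move window start to 3
  Position 6 ('c'): window [3,6] length 4
  Position 7 ('f'): window [3,7] length 5
  Position 8 ('a'): window [3,8] length 6
Longest substring with no repeats: "gacdeb" with length 6

6


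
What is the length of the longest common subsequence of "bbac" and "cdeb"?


LCS of "bbac" and "cdeb"
DP table:
           c    d    e    b
      0    0    0    0    0
  b   0    0    0    0    1
  b   0    0    0    0    1
  a   0    0    0    0    1
  c   0    1    1    1    1
LCS length = dp[4][4] = 1

1


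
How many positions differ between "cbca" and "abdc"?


Comparing "cbca" and "abdc" position by position:
  Position 0: 'c' vs 'a' => DIFFER
  Position 1: 'b' vs 'b' => same
  Position 2: 'c' vs 'd' => DIFFER
  Position 3: 'a' vs 'c' => DIFFER
Positions that differ: 3

3


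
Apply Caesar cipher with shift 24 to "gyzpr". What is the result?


Caesar cipher: shift "gyzpr" by 24
  'g' (pos 6) + 24 = pos 4 = 'e'
  'y' (pos 24) + 24 = pos 22 = 'w'
  'z' (pos 25) + 24 = pos 23 = 'x'
  'p' (pos 15) + 24 = pos 13 = 'n'
  'r' (pos 17) + 24 = pos 15 = 'p'
Result: ewxnp

ewxnp


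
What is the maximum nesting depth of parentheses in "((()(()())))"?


Input: "((()(()())))"
Tracking depth:
  Position 0 '(': depth becomes 1
  Position 1 '(': depth becomes 2
  Position 2 '(': depth becomes 3
  Position 3 ')': depth becomes 2
  Position 4 '(': depth becomes 3
  Position 5 '(': depth becomes 4
  Position 6 ')': depth becomes 3
  Position 7 '(': depth becomes 4
  Position 8 ')': depth becomes 3
  Position 9 ')': depth becomes 2
  Position 10 ')': depth becomes 1
  Position 11 ')': depth becomes 0
Maximum depth reached: 4

4


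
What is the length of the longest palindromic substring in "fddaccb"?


Input: "fddaccb"
Checking substrings for palindromes:
  [1:3] "dd" (len 2) => palindrome
  [4:6] "cc" (len 2) => palindrome
Longest palindromic substring: "dd" with length 2

2


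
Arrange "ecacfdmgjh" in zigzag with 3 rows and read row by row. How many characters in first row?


Zigzag "ecacfdmgjh" into 3 rows:
Placing characters:
  'e' => row 0
  'c' => row 1
  'a' => row 2
  'c' => row 1
  'f' => row 0
  'd' => row 1
  'm' => row 2
  'g' => row 1
  'j' => row 0
  'h' => row 1
Rows:
  Row 0: "efj"
  Row 1: "ccdgh"
  Row 2: "am"
First row length: 3

3


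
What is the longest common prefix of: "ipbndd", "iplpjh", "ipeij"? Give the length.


Words: ipbndd, iplpjh, ipeij
  Position 0: all 'i' => match
  Position 1: all 'p' => match
  Position 2: ('b', 'l', 'e') => mismatch, stop
LCP = "ip" (length 2)

2


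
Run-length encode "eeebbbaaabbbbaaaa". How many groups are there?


Input: eeebbbaaabbbbaaaa
Scanning for consecutive runs:
  Group 1: 'e' x 3 (positions 0-2)
  Group 2: 'b' x 3 (positions 3-5)
  Group 3: 'a' x 3 (positions 6-8)
  Group 4: 'b' x 4 (positions 9-12)
  Group 5: 'a' x 4 (positions 13-16)
Total groups: 5

5


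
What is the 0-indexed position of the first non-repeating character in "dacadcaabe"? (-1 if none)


Input: dacadcaabe
Character frequencies:
  'a': 4
  'b': 1
  'c': 2
  'd': 2
  'e': 1
Scanning left to right for freq == 1:
  Position 0 ('d'): freq=2, skip
  Position 1 ('a'): freq=4, skip
  Position 2 ('c'): freq=2, skip
  Position 3 ('a'): freq=4, skip
  Position 4 ('d'): freq=2, skip
  Position 5 ('c'): freq=2, skip
  Position 6 ('a'): freq=4, skip
  Position 7 ('a'): freq=4, skip
  Position 8 ('b'): unique! => answer = 8

8


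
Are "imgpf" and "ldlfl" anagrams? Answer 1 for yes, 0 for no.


Strings: "imgpf", "ldlfl"
Sorted first:  fgimp
Sorted second: dflll
Differ at position 0: 'f' vs 'd' => not anagrams

0


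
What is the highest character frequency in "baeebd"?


Input: baeebd
Character counts:
  'a': 1
  'b': 2
  'd': 1
  'e': 2
Maximum frequency: 2

2


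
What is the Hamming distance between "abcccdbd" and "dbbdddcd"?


Comparing "abcccdbd" and "dbbdddcd" position by position:
  Position 0: 'a' vs 'd' => differ
  Position 1: 'b' vs 'b' => same
  Position 2: 'c' vs 'b' => differ
  Position 3: 'c' vs 'd' => differ
  Position 4: 'c' vs 'd' => differ
  Position 5: 'd' vs 'd' => same
  Position 6: 'b' vs 'c' => differ
  Position 7: 'd' vs 'd' => same
Total differences (Hamming distance): 5

5


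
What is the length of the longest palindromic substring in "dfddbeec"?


Input: "dfddbeec"
Checking substrings for palindromes:
  [0:3] "dfd" (len 3) => palindrome
  [2:4] "dd" (len 2) => palindrome
  [5:7] "ee" (len 2) => palindrome
Longest palindromic substring: "dfd" with length 3

3


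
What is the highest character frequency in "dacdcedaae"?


Input: dacdcedaae
Character counts:
  'a': 3
  'c': 2
  'd': 3
  'e': 2
Maximum frequency: 3

3


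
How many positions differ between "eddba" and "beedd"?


Comparing "eddba" and "beedd" position by position:
  Position 0: 'e' vs 'b' => DIFFER
  Position 1: 'd' vs 'e' => DIFFER
  Position 2: 'd' vs 'e' => DIFFER
  Position 3: 'b' vs 'd' => DIFFER
  Position 4: 'a' vs 'd' => DIFFER
Positions that differ: 5

5


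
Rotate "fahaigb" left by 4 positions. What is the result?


Input: "fahaigb", rotate left by 4
First 4 characters: "faha"
Remaining characters: "igb"
Concatenate remaining + first: "igb" + "faha" = "igbfaha"

igbfaha


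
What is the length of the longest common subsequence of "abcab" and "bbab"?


LCS of "abcab" and "bbab"
DP table:
           b    b    a    b
      0    0    0    0    0
  a   0    0    0    1    1
  b   0    1    1    1    2
  c   0    1    1    1    2
  a   0    1    1    2    2
  b   0    1    2    2    3
LCS length = dp[5][4] = 3

3


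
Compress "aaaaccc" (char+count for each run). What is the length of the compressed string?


Input: aaaaccc
Runs:
  'a' x 4 => "a4"
  'c' x 3 => "c3"
Compressed: "a4c3"
Compressed length: 4

4


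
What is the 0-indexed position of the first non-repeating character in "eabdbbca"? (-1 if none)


Input: eabdbbca
Character frequencies:
  'a': 2
  'b': 3
  'c': 1
  'd': 1
  'e': 1
Scanning left to right for freq == 1:
  Position 0 ('e'): unique! => answer = 0

0


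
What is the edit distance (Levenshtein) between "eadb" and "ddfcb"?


Computing edit distance: "eadb" -> "ddfcb"
DP table:
           d    d    f    c    b
      0    1    2    3    4    5
  e   1    1    2    3    4    5
  a   2    2    2    3    4    5
  d   3    2    2    3    4    5
  b   4    3    3    3    4    4
Edit distance = dp[4][5] = 4

4


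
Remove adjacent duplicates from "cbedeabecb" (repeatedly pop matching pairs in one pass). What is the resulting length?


Input: cbedeabecb
Stack-based adjacent duplicate removal:
  Read 'c': push. Stack: c
  Read 'b': push. Stack: cb
  Read 'e': push. Stack: cbe
  Read 'd': push. Stack: cbed
  Read 'e': push. Stack: cbede
  Read 'a': push. Stack: cbedea
  Read 'b': push. Stack: cbedeab
  Read 'e': push. Stack: cbedeabe
  Read 'c': push. Stack: cbedeabec
  Read 'b': push. Stack: cbedeabecb
Final stack: "cbedeabecb" (length 10)

10


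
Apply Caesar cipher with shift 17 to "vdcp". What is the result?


Caesar cipher: shift "vdcp" by 17
  'v' (pos 21) + 17 = pos 12 = 'm'
  'd' (pos 3) + 17 = pos 20 = 'u'
  'c' (pos 2) + 17 = pos 19 = 't'
  'p' (pos 15) + 17 = pos 6 = 'g'
Result: mutg

mutg


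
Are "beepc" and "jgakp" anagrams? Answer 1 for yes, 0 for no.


Strings: "beepc", "jgakp"
Sorted first:  bceep
Sorted second: agjkp
Differ at position 0: 'b' vs 'a' => not anagrams

0


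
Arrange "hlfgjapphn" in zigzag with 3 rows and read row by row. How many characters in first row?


Zigzag "hlfgjapphn" into 3 rows:
Placing characters:
  'h' => row 0
  'l' => row 1
  'f' => row 2
  'g' => row 1
  'j' => row 0
  'a' => row 1
  'p' => row 2
  'p' => row 1
  'h' => row 0
  'n' => row 1
Rows:
  Row 0: "hjh"
  Row 1: "lgapn"
  Row 2: "fp"
First row length: 3

3


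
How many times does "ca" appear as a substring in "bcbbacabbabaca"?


Searching for "ca" in "bcbbacabbabaca"
Scanning each position:
  Position 0: "bc" => no
  Position 1: "cb" => no
  Position 2: "bb" => no
  Position 3: "ba" => no
  Position 4: "ac" => no
  Position 5: "ca" => MATCH
  Position 6: "ab" => no
  Position 7: "bb" => no
  Position 8: "ba" => no
  Position 9: "ab" => no
  Position 10: "ba" => no
  Position 11: "ac" => no
  Position 12: "ca" => MATCH
Total occurrences: 2

2


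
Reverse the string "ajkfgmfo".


Input: ajkfgmfo
Reading characters right to left:
  Position 7: 'o'
  Position 6: 'f'
  Position 5: 'm'
  Position 4: 'g'
  Position 3: 'f'
  Position 2: 'k'
  Position 1: 'j'
  Position 0: 'a'
Reversed: ofmgfkja

ofmgfkja


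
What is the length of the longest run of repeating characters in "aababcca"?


Input: "aababcca"
Scanning for longest run:
  Position 1 ('a'): continues run of 'a', length=2
  Position 2 ('b'): new char, reset run to 1
  Position 3 ('a'): new char, reset run to 1
  Position 4 ('b'): new char, reset run to 1
  Position 5 ('c'): new char, reset run to 1
  Position 6 ('c'): continues run of 'c', length=2
  Position 7 ('a'): new char, reset run to 1
Longest run: 'a' with length 2

2


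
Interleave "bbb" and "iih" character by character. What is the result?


Interleaving "bbb" and "iih":
  Position 0: 'b' from first, 'i' from second => "bi"
  Position 1: 'b' from first, 'i' from second => "bi"
  Position 2: 'b' from first, 'h' from second => "bh"
Result: bibibh

bibibh


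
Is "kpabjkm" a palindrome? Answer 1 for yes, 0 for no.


Input: kpabjkm
Reversed: mkjbapk
  Compare pos 0 ('k') with pos 6 ('m'): MISMATCH
  Compare pos 1 ('p') with pos 5 ('k'): MISMATCH
  Compare pos 2 ('a') with pos 4 ('j'): MISMATCH
Result: not a palindrome

0


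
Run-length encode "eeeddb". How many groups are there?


Input: eeeddb
Scanning for consecutive runs:
  Group 1: 'e' x 3 (positions 0-2)
  Group 2: 'd' x 2 (positions 3-4)
  Group 3: 'b' x 1 (positions 5-5)
Total groups: 3

3


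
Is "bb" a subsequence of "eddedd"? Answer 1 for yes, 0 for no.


Check if "bb" is a subsequence of "eddedd"
Greedy scan:
  Position 0 ('e'): no match needed
  Position 1 ('d'): no match needed
  Position 2 ('d'): no match needed
  Position 3 ('e'): no match needed
  Position 4 ('d'): no match needed
  Position 5 ('d'): no match needed
Only matched 0/2 characters => not a subsequence

0


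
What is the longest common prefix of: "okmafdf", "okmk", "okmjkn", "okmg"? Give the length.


Words: okmafdf, okmk, okmjkn, okmg
  Position 0: all 'o' => match
  Position 1: all 'k' => match
  Position 2: all 'm' => match
  Position 3: ('a', 'k', 'j', 'g') => mismatch, stop
LCP = "okm" (length 3)

3


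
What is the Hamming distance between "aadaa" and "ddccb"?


Comparing "aadaa" and "ddccb" position by position:
  Position 0: 'a' vs 'd' => differ
  Position 1: 'a' vs 'd' => differ
  Position 2: 'd' vs 'c' => differ
  Position 3: 'a' vs 'c' => differ
  Position 4: 'a' vs 'b' => differ
Total differences (Hamming distance): 5

5


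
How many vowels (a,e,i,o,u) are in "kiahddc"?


Input: kiahddc
Checking each character:
  'k' at position 0: consonant
  'i' at position 1: vowel (running total: 1)
  'a' at position 2: vowel (running total: 2)
  'h' at position 3: consonant
  'd' at position 4: consonant
  'd' at position 5: consonant
  'c' at position 6: consonant
Total vowels: 2

2


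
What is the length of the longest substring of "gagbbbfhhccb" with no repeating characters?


Input: "gagbbbfhhccb"
Sliding window (track last position of each char):
  Position 0 ('g'): window [0,0] length 1 -- new best
  Position 1 ('a'): window [0,1] length 2 -- new best
  Position 2 ('g'): repeat (last at 0), move window start to 1
  Position 2 ('g'): window [1,2] length 2
  Position 3 ('b'): window [1,3] length 3 -- new best
  Position 4 ('b'): repeat (last at 3), move window start to 4
  Position 4 ('b'): window [4,4] length 1
  Position 5 ('b'): repeat (last at 4), move window start to 5
  Position 5 ('b'): window [5,5] length 1
  Position 6 ('f'): window [5,6] length 2
  Position 7 ('h'): window [5,7] length 3
  Position 8 ('h'): repeat (last at 7), move window start to 8
  Position 8 ('h'): window [8,8] length 1
  Position 9 ('c'): window [8,9] length 2
  Position 10 ('c'): repeat (last at 9), move window start to 10
  Position 10 ('c'): window [10,10] length 1
  Position 11 ('b'): window [10,11] length 2
Longest substring with no repeats: "agb" with length 3

3


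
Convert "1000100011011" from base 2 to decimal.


Input: "1000100011011" in base 2
Positional expansion:
  Digit '1' (value 1) x 2^12 = 4096
  Digit '0' (value 0) x 2^11 = 0
  Digit '0' (value 0) x 2^10 = 0
  Digit '0' (value 0) x 2^9 = 0
  Digit '1' (value 1) x 2^8 = 256
  Digit '0' (value 0) x 2^7 = 0
  Digit '0' (value 0) x 2^6 = 0
  Digit '0' (value 0) x 2^5 = 0
  Digit '1' (value 1) x 2^4 = 16
  Digit '1' (value 1) x 2^3 = 8
  Digit '0' (value 0) x 2^2 = 0
  Digit '1' (value 1) x 2^1 = 2
  Digit '1' (value 1) x 2^0 = 1
Sum = 4379

4379


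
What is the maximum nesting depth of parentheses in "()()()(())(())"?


Input: "()()()(())(())"
Tracking depth:
  Position 0 '(': depth becomes 1
  Position 1 ')': depth becomes 0
  Position 2 '(': depth becomes 1
  Position 3 ')': depth becomes 0
  Position 4 '(': depth becomes 1
  Position 5 ')': depth becomes 0
  Position 6 '(': depth becomes 1
  Position 7 '(': depth becomes 2
  Position 8 ')': depth becomes 1
  Position 9 ')': depth becomes 0
  Position 10 '(': depth becomes 1
  Position 11 '(': depth becomes 2
  Position 12 ')': depth becomes 1
  Position 13 ')': depth becomes 0
Maximum depth reached: 2

2


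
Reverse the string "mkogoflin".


Input: mkogoflin
Reading characters right to left:
  Position 8: 'n'
  Position 7: 'i'
  Position 6: 'l'
  Position 5: 'f'
  Position 4: 'o'
  Position 3: 'g'
  Position 2: 'o'
  Position 1: 'k'
  Position 0: 'm'
Reversed: nilfogokm

nilfogokm


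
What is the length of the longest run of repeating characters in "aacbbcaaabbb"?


Input: "aacbbcaaabbb"
Scanning for longest run:
  Position 1 ('a'): continues run of 'a', length=2
  Position 2 ('c'): new char, reset run to 1
  Position 3 ('b'): new char, reset run to 1
  Position 4 ('b'): continues run of 'b', length=2
  Position 5 ('c'): new char, reset run to 1
  Position 6 ('a'): new char, reset run to 1
  Position 7 ('a'): continues run of 'a', length=2
  Position 8 ('a'): continues run of 'a', length=3
  Position 9 ('b'): new char, reset run to 1
  Position 10 ('b'): continues run of 'b', length=2
  Position 11 ('b'): continues run of 'b', length=3
Longest run: 'a' with length 3

3


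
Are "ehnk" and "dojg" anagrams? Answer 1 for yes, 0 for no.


Strings: "ehnk", "dojg"
Sorted first:  ehkn
Sorted second: dgjo
Differ at position 0: 'e' vs 'd' => not anagrams

0


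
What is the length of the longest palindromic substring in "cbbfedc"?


Input: "cbbfedc"
Checking substrings for palindromes:
  [1:3] "bb" (len 2) => palindrome
Longest palindromic substring: "bb" with length 2

2
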